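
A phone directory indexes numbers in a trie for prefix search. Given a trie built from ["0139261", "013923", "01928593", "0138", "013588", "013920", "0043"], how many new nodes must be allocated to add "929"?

3

"929" shares no prefix with any stored word, so all 3 characters open new nodes.
3 − 0 = 3 new nodes.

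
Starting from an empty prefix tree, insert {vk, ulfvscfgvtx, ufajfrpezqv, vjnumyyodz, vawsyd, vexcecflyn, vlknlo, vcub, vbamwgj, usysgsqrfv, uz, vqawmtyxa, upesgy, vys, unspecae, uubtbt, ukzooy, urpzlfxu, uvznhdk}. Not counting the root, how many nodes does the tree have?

115

Count nodes per top-level branch (shared prefixes stored once):
  'u'-branch (ufajfrpezqv, ukzooy, ulfvscfgvtx, unspecae, upesgy, urpzlfxu, usysgsqrfv, uubtbt, uvznhdk, uz): 66 nodes
  'v'-branch (vawsyd, vbamwgj, vcub, vexcecflyn, vjnumyyodz, vk, vlknlo, vqawmtyxa, vys): 49 nodes
Sum: 115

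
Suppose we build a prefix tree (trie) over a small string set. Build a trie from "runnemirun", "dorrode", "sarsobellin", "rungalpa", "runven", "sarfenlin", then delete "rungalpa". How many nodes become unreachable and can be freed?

5

After clearing the end-marker at "rungalpa", prune upward until reaching a node still needed by another word.
The suffix "galpa" (5 nodes) is used only by "rungalpa"; the node for "run" still has the child "n", so pruning stops there.
Nodes removed: 5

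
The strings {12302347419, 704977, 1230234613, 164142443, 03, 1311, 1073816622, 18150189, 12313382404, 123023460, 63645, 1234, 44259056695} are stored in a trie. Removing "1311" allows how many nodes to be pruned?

3

Walk "1311" from the leaf back toward the root, removing each node that no remaining word uses.
The suffix "311" (3 nodes) is used only by "1311"; the node for "1" still has the child "2", so pruning stops there.
Nodes removed: 3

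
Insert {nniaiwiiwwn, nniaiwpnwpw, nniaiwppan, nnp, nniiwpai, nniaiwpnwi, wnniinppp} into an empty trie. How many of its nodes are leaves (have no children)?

7

Leaves are exactly the stored words that no other stored word extends.
Those words: "nniaiwiiwwn", "nniaiwpnwi", "nniaiwpnwpw", "nniaiwppan", "nniiwpai", "nnp", "wnniinppp"
Leaf count: 7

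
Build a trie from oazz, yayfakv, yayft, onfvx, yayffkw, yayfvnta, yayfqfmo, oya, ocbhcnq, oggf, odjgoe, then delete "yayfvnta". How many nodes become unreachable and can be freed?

4

After clearing the end-marker at "yayfvnta", prune upward until reaching a node still needed by another word.
The suffix "vnta" (4 nodes) is used only by "yayfvnta"; the node for "yayf" still has the child "a", so pruning stops there.
Nodes removed: 4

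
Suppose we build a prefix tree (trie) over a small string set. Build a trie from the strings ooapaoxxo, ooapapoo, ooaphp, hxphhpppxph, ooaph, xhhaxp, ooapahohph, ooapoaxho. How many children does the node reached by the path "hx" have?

1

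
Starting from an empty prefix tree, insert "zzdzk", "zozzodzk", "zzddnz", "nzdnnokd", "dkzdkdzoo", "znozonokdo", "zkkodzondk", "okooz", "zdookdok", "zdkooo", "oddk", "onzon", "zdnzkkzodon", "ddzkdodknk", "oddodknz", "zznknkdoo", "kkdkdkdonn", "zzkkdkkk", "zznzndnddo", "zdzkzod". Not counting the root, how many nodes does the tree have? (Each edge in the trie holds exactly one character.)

For each word, the new-node count is its length minus the longest prefix already in the trie:
  "zzdzk" → 5 new (z, z, d, z, k)
  "zozzodzk" → prefix "z" already present; 7 new (o, z, z, o, d, z, k)
  "zzddnz" → prefix "zzd" already present; 3 new (d, n, z)
  "nzdnnokd" → 8 new (n, z, d, n, n, o, k, d)
  "dkzdkdzoo" → 9 new (d, k, z, d, k, d, z, o, o)
  "znozonokdo" → prefix "z" already present; 9 new (n, o, z, o, n, o, k, d, o)
  "zkkodzondk" → prefix "z" already present; 9 new (k, k, o, d, z, o, n, d, k)
  "okooz" → 5 new (o, k, o, o, z)
  "zdookdok" → prefix "z" already present; 7 new (d, o, o, k, d, o, k)
  "zdkooo" → prefix "zd" already present; 4 new (k, o, o, o)
  "oddk" → prefix "o" already present; 3 new (d, d, k)
  "onzon" → prefix "o" already present; 4 new (n, z, o, n)
  "zdnzkkzodon" → prefix "zd" already present; 9 new (n, z, k, k, z, o, d, o, n)
  "ddzkdodknk" → prefix "d" already present; 9 new (d, z, k, d, o, d, k, n, k)
  "oddodknz" → prefix "odd" already present; 5 new (o, d, k, n, z)
  "zznknkdoo" → prefix "zz" already present; 7 new (n, k, n, k, d, o, o)
  "kkdkdkdonn" → 10 new (k, k, d, k, d, k, d, o, n, n)
  "zzkkdkkk" → prefix "zz" already present; 6 new (k, k, d, k, k, k)
  "zznzndnddo" → prefix "zzn" already present; 7 new (z, n, d, n, d, d, o)
  "zdzkzod" → prefix "zd" already present; 5 new (z, k, z, o, d)
Total nodes = 5 + 7 + 3 + 8 + 9 + 9 + 9 + 5 + 7 + 4 + 3 + 4 + 9 + 9 + 5 + 7 + 10 + 6 + 7 + 5 = 131

131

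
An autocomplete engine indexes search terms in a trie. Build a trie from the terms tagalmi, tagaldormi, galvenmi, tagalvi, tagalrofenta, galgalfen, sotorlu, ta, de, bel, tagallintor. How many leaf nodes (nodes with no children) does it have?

A leaf is a node with no children — equivalently, the end of a word that is not a proper prefix of any other stored word.
Those words: "bel", "de", "galgalfen", "galvenmi", "sotorlu", "tagaldormi", "tagallintor", "tagalmi", "tagalrofenta", "tagalvi"
Leaf count: 10

10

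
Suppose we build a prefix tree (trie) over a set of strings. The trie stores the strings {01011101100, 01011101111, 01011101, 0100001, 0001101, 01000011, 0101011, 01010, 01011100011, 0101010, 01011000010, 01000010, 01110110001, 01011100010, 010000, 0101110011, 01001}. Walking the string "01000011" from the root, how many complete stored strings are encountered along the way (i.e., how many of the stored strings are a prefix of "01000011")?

3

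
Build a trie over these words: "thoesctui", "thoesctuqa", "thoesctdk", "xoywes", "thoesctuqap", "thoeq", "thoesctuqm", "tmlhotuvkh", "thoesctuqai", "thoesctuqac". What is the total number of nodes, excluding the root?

33

Trace insertions, counting only characters that open a new branch:
  "thoesctui" → 9 new (t, h, o, e, s, c, t, u, i)
  "thoesctuqa" → prefix "thoesctu" already present; 2 new (q, a)
  "thoesctdk" → prefix "thoesct" already present; 2 new (d, k)
  "xoywes" → 6 new (x, o, y, w, e, s)
  "thoesctuqap" → prefix "thoesctuqa" already present; 1 new (p)
  "thoeq" → prefix "thoe" already present; 1 new (q)
  "thoesctuqm" → prefix "thoesctuq" already present; 1 new (m)
  "tmlhotuvkh" → prefix "t" already present; 9 new (m, l, h, o, t, u, v, k, h)
  "thoesctuqai" → prefix "thoesctuqa" already present; 1 new (i)
  "thoesctuqac" → prefix "thoesctuqa" already present; 1 new (c)
Total nodes = 9 + 2 + 2 + 6 + 1 + 1 + 1 + 9 + 1 + 1 = 33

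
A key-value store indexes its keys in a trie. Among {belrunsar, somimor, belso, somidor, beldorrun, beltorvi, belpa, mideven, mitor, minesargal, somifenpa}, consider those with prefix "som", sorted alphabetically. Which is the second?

Filter for "som…" and sort: "somidor", "somifenpa", "somimor"
Position 2: somifenpa

somifenpa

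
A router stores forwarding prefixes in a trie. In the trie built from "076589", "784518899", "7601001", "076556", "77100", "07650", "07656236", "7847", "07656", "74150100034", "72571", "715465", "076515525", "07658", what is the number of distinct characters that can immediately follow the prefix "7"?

Follow the path "7" to its node, then look at its outgoing edges.
Distinct next characters after "7": 1, 2, 4, 6, 7, 8.
That node has 6 child edges.

6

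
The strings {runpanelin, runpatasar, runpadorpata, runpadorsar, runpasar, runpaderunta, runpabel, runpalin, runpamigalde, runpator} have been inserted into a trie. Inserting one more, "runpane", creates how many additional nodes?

"runpane" is already a full path in the trie; only an end-marker is added.
No new nodes are needed: 0.

0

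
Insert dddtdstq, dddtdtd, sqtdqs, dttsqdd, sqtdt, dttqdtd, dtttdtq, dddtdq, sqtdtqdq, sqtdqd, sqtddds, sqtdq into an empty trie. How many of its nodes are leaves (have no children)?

A leaf is a node with no children — equivalently, the end of a word that is not a proper prefix of any other stored word.
Those words: "dddtdq", "dddtdstq", "dddtdtd", "dttqdtd", "dttsqdd", "dtttdtq", "sqtddds", "sqtdqd", "sqtdqs", "sqtdtqdq"
Leaf count: 10

10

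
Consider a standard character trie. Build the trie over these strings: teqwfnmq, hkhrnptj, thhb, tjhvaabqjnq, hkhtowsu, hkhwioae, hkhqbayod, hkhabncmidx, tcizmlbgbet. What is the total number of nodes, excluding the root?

63

Count nodes per top-level branch (shared prefixes stored once):
  'h'-branch (hkhabncmidx, hkhqbayod, hkhrnptj, hkhtowsu, hkhwioae): 32 nodes
  't'-branch (tcizmlbgbet, teqwfnmq, thhb, tjhvaabqjnq): 31 nodes
Sum: 63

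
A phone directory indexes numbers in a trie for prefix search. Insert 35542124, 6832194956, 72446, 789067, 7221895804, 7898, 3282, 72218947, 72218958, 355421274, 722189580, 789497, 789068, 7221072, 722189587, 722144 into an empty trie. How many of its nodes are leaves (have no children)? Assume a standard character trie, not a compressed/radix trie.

A leaf is a node with no children — equivalently, the end of a word that is not a proper prefix of any other stored word.
Those words: "3282", "35542124", "355421274", "6832194956", "7221072", "722144", "72218947", "7221895804", "722189587", "72446", "789067", "789068", "789497", "7898"
Leaf count: 14

14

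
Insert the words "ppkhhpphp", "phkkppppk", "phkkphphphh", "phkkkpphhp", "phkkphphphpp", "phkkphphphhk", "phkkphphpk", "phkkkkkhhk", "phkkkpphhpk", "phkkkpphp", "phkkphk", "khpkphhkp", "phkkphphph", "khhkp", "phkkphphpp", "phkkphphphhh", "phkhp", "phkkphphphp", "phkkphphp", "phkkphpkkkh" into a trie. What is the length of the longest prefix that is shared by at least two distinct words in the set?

Equivalently: take the maximum, over all pairs, of their longest common prefix length.
"phkkphphphh" and "phkkphphphhh" agree on "phkkphphphh" (11 characters) before diverging; nothing deeper is shared.
Longest shared-prefix length: 11

11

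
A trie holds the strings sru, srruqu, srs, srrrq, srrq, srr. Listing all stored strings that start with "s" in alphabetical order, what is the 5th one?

srs

Filter for "s…" and sort: "srr", "srrq", "srrrq", "srruqu", "srs", "sru"
The 5th is srs.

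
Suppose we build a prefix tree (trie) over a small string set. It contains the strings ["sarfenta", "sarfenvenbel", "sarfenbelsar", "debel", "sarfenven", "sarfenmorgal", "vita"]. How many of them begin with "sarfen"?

Filter for entries beginning with "sarfen":
Matches: "sarfenbelsar", "sarfenmorgal", "sarfenta", "sarfenven", "sarfenvenbel"
Count: 5

5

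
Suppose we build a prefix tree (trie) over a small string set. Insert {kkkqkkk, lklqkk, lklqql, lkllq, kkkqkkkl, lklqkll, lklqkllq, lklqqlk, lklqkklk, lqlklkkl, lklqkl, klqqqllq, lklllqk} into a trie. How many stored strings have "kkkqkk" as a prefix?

Walk to "kkkqkk"; the words in its subtree are exactly those with that prefix.
Words under "kkkqkk": kkkqkkk, kkkqkkkl
Count: 2

2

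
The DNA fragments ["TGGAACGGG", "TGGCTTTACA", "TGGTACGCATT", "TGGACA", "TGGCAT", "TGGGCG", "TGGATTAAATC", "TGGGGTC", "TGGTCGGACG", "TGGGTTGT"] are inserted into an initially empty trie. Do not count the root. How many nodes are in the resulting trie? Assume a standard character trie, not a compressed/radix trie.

51

Trace insertions, counting only characters that open a new branch:
  "TGGAACGGG" → 9 new (T, G, G, A, A, C, G, G, G)
  "TGGCTTTACA" → prefix "TGG" already present; 7 new (C, T, T, T, A, C, A)
  "TGGTACGCATT" → prefix "TGG" already present; 8 new (T, A, C, G, C, A, T, T)
  "TGGACA" → prefix "TGGA" already present; 2 new (C, A)
  "TGGCAT" → prefix "TGGC" already present; 2 new (A, T)
  "TGGGCG" → prefix "TGG" already present; 3 new (G, C, G)
  "TGGATTAAATC" → prefix "TGGA" already present; 7 new (T, T, A, A, A, T, C)
  "TGGGGTC" → prefix "TGGG" already present; 3 new (G, T, C)
  "TGGTCGGACG" → prefix "TGGT" already present; 6 new (C, G, G, A, C, G)
  "TGGGTTGT" → prefix "TGGG" already present; 4 new (T, T, G, T)
Total nodes = 9 + 7 + 8 + 2 + 2 + 3 + 7 + 3 + 6 + 4 = 51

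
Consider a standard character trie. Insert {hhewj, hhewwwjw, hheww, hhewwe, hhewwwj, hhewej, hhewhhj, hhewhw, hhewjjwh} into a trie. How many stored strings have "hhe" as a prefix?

Traverse to the node for "hhe", then collect every word in that subtree.
Words under "hhe": hhewej, hhewhhj, hhewhw, hhewj, hhewjjwh, hheww, hhewwe, hhewwwj, hhewwwjw
Count: 9

9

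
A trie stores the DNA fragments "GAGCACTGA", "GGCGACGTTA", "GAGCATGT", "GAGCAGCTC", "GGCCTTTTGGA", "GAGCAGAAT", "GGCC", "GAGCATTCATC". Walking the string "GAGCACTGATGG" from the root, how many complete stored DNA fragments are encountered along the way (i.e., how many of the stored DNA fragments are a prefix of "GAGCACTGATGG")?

Walk "GAGCACTGATGG" from the root; an end-of-word marker is hit whenever a stored word is a prefix of "GAGCACTGATGG".
Prefixes of the query that are stored words: "GAGCACTGA"
Count: 1

1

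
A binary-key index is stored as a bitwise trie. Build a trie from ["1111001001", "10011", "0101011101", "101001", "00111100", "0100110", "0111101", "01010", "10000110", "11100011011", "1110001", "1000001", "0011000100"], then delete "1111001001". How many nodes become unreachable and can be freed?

Walk "1111001001" from the leaf back toward the root, removing each node that no remaining word uses.
The suffix "1001001" (7 nodes) is used only by "1111001001"; the node for "111" still has the child "0", so pruning stops there.
Nodes removed: 7

7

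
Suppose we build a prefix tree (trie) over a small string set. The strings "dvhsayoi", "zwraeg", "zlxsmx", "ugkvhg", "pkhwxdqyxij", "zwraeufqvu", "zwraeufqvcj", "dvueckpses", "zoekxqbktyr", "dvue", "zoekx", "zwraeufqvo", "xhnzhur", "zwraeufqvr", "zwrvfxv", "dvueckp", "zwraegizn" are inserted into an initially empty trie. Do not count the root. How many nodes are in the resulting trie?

77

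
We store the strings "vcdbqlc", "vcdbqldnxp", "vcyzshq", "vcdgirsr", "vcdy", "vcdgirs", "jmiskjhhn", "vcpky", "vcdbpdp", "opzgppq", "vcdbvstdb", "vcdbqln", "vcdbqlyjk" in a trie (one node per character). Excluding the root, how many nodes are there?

53

For each word, the new-node count is its length minus the longest prefix already in the trie:
  "vcdbqlc" → 7 new (v, c, d, b, q, l, c)
  "vcdbqldnxp" → prefix "vcdbql" already present; 4 new (d, n, x, p)
  "vcyzshq" → prefix "vc" already present; 5 new (y, z, s, h, q)
  "vcdgirsr" → prefix "vcd" already present; 5 new (g, i, r, s, r)
  "vcdy" → prefix "vcd" already present; 1 new (y)
  "vcdgirs" → prefix "vcdgirs" already present; 0 new (none)
  "jmiskjhhn" → 9 new (j, m, i, s, k, j, h, h, n)
  "vcpky" → prefix "vc" already present; 3 new (p, k, y)
  "vcdbpdp" → prefix "vcdb" already present; 3 new (p, d, p)
  "opzgppq" → 7 new (o, p, z, g, p, p, q)
  "vcdbvstdb" → prefix "vcdb" already present; 5 new (v, s, t, d, b)
  "vcdbqln" → prefix "vcdbql" already present; 1 new (n)
  "vcdbqlyjk" → prefix "vcdbql" already present; 3 new (y, j, k)
Total nodes = 7 + 4 + 5 + 5 + 1 + 0 + 9 + 3 + 3 + 7 + 5 + 1 + 3 = 53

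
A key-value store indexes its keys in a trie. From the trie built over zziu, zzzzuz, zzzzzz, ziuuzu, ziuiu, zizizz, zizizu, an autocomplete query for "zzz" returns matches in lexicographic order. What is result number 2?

zzzzzz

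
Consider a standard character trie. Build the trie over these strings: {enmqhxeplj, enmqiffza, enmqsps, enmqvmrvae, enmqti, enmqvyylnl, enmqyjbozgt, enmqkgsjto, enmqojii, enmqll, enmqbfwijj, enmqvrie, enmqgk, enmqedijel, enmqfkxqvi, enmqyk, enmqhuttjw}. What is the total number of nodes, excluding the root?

For each word, the new-node count is its length minus the longest prefix already in the trie:
  "enmqhxeplj" → 10 new (e, n, m, q, h, x, e, p, l, j)
  "enmqiffza" → prefix "enmq" already present; 5 new (i, f, f, z, a)
  "enmqsps" → prefix "enmq" already present; 3 new (s, p, s)
  "enmqvmrvae" → prefix "enmq" already present; 6 new (v, m, r, v, a, e)
  "enmqti" → prefix "enmq" already present; 2 new (t, i)
  "enmqvyylnl" → prefix "enmqv" already present; 5 new (y, y, l, n, l)
  "enmqyjbozgt" → prefix "enmq" already present; 7 new (y, j, b, o, z, g, t)
  "enmqkgsjto" → prefix "enmq" already present; 6 new (k, g, s, j, t, o)
  "enmqojii" → prefix "enmq" already present; 4 new (o, j, i, i)
  "enmqll" → prefix "enmq" already present; 2 new (l, l)
  "enmqbfwijj" → prefix "enmq" already present; 6 new (b, f, w, i, j, j)
  "enmqvrie" → prefix "enmqv" already present; 3 new (r, i, e)
  "enmqgk" → prefix "enmq" already present; 2 new (g, k)
  "enmqedijel" → prefix "enmq" already present; 6 new (e, d, i, j, e, l)
  "enmqfkxqvi" → prefix "enmq" already present; 6 new (f, k, x, q, v, i)
  "enmqyk" → prefix "enmqy" already present; 1 new (k)
  "enmqhuttjw" → prefix "enmqh" already present; 5 new (u, t, t, j, w)
Total nodes = 10 + 5 + 3 + 6 + 2 + 5 + 7 + 6 + 4 + 2 + 6 + 3 + 2 + 6 + 6 + 1 + 5 = 79

79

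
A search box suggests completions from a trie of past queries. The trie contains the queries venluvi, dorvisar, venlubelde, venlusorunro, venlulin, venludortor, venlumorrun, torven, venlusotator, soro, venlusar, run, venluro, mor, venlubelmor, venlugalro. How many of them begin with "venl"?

11

Walk to "venl"; the words in its subtree are exactly those with that prefix.
Matches: "venlubelde", "venlubelmor", "venludortor", "venlugalro", "venlulin", "venlumorrun", "venluro", "venlusar", "venlusorunro", "venlusotator", "venluvi"
Count: 11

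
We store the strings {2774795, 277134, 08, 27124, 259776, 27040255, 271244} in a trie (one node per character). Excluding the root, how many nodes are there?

27

Count nodes per top-level branch (shared prefixes stored once):
  '0'-branch (08): 2 nodes
  '2'-branch (259776, 27040255, 27124, 271244, 277134, 2774795): 25 nodes
Sum: 27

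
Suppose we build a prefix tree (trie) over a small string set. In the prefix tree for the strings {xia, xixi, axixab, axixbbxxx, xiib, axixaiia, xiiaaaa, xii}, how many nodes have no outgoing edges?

7

Leaves are exactly the stored words that no other stored word extends.
Those words: "axixab", "axixaiia", "axixbbxxx", "xia", "xiiaaaa", "xiib", "xixi"
Leaf count: 7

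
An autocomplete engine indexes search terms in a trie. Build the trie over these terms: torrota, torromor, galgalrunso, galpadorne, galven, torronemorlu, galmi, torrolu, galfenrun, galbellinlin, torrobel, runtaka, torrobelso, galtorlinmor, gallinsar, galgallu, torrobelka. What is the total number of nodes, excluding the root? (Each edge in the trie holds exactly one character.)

For each word, the new-node count is its length minus the longest prefix already in the trie:
  "torrota" → 7 new (t, o, r, r, o, t, a)
  "torromor" → prefix "torro" already present; 3 new (m, o, r)
  "galgalrunso" → 11 new (g, a, l, g, a, l, r, u, n, s, o)
  "galpadorne" → prefix "gal" already present; 7 new (p, a, d, o, r, n, e)
  "galven" → prefix "gal" already present; 3 new (v, e, n)
  "torronemorlu" → prefix "torro" already present; 7 new (n, e, m, o, r, l, u)
  "galmi" → prefix "gal" already present; 2 new (m, i)
  "torrolu" → prefix "torro" already present; 2 new (l, u)
  "galfenrun" → prefix "gal" already present; 6 new (f, e, n, r, u, n)
  "galbellinlin" → prefix "gal" already present; 9 new (b, e, l, l, i, n, l, i, n)
  "torrobel" → prefix "torro" already present; 3 new (b, e, l)
  "runtaka" → 7 new (r, u, n, t, a, k, a)
  "torrobelso" → prefix "torrobel" already present; 2 new (s, o)
  "galtorlinmor" → prefix "gal" already present; 9 new (t, o, r, l, i, n, m, o, r)
  "gallinsar" → prefix "gal" already present; 6 new (l, i, n, s, a, r)
  "galgallu" → prefix "galgal" already present; 2 new (l, u)
  "torrobelka" → prefix "torrobel" already present; 2 new (k, a)
Total nodes = 7 + 3 + 11 + 7 + 3 + 7 + 2 + 2 + 6 + 9 + 3 + 7 + 2 + 9 + 6 + 2 + 2 = 88

88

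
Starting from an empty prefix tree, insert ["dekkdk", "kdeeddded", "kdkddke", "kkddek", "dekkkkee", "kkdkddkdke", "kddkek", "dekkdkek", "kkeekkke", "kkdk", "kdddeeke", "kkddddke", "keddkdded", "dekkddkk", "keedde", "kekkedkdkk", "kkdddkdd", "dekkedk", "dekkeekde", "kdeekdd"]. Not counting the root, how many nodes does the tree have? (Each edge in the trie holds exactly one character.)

93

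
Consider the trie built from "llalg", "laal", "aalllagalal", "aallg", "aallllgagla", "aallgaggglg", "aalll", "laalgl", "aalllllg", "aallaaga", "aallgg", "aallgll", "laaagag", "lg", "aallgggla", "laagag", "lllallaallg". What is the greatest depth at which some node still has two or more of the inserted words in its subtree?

Look for the deepest trie node that still has at least two words in its subtree.
"aallgg" and "aallgggla" agree on "aallgg" (6 characters) before diverging; nothing deeper is shared.
Longest shared-prefix length: 6

6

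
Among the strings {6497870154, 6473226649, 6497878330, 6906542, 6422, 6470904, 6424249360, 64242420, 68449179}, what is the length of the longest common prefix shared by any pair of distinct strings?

6

Look for the deepest trie node that still has at least two words in its subtree.
"64242420" and "6424249360" agree on "642424" (6 characters) before diverging; nothing deeper is shared.
Longest shared-prefix length: 6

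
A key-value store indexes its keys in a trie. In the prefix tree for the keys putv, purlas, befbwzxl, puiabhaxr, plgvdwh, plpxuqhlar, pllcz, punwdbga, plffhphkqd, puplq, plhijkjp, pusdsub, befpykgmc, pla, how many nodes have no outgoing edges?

Leaves are exactly the stored words that no other stored word extends.
Those words: "befbwzxl", "befpykgmc", "pla", "plffhphkqd", "plgvdwh", "plhijkjp", "pllcz", "plpxuqhlar", "puiabhaxr", "punwdbga", "puplq", "purlas", "pusdsub", "putv"
Leaf count: 14

14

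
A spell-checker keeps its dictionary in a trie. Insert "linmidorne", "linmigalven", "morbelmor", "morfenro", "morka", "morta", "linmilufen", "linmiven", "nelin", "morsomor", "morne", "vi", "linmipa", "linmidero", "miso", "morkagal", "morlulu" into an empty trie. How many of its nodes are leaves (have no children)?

16

A leaf is a node with no children — equivalently, the end of a word that is not a proper prefix of any other stored word.
Those words: "linmidero", "linmidorne", "linmigalven", "linmilufen", "linmipa", "linmiven", "miso", "morbelmor", "morfenro", "morkagal", "morlulu", "morne", "morsomor", "morta", "nelin", "vi"
Leaf count: 16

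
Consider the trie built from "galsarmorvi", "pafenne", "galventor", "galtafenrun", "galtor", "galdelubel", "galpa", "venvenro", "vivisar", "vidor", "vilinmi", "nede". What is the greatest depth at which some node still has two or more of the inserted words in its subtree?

4

Equivalently: take the maximum, over all pairs, of their longest common prefix length.
"galtafenrun" and "galtor" agree on "galt" (4 characters) before diverging; nothing deeper is shared.
Longest shared-prefix length: 4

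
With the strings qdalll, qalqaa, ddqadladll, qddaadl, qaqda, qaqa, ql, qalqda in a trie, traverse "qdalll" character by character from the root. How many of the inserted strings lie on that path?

Traverse "qdalll" character by character; count nodes along the way that are marked as word ends.
Prefixes of the query that are stored words: "qdalll"
Count: 1

1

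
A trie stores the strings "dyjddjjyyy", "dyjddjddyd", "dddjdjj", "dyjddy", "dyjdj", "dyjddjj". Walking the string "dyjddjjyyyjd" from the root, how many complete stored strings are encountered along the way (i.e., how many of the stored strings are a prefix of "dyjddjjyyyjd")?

2

Check each prefix of "dyjddjjyyyjd" against the stored set — each match is an end-marker on the path.
Prefixes of the query that are stored words: "dyjddjj", "dyjddjjyyy"
Count: 2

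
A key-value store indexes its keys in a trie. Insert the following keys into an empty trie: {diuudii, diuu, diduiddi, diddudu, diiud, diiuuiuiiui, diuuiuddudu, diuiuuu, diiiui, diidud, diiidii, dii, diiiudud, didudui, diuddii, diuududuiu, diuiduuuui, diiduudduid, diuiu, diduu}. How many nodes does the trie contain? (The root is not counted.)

75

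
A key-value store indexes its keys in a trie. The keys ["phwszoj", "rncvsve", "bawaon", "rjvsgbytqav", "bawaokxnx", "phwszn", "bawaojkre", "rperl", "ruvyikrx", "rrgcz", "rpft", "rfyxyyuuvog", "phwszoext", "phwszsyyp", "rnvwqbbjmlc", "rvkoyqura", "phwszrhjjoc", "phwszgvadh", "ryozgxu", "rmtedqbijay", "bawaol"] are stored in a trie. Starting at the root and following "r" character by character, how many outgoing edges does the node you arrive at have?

9

The children of the "r" node are the distinct next characters among strings starting with "r".
Distinct next characters after "r": f, j, m, n, p, r, u, v, y.
That node has 9 child edges.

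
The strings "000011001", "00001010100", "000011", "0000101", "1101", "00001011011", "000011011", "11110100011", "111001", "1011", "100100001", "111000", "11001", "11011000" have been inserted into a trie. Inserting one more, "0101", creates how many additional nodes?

3

The longest prefix of "0101" already in the trie is "0" (length 1).
So 4 − 1 = 3 new nodes.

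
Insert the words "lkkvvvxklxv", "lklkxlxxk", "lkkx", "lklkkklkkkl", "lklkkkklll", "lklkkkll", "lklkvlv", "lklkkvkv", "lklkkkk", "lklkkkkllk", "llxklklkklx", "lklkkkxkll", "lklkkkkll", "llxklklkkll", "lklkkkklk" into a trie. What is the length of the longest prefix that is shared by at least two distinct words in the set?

The deepest shared node is where two words last agree before diverging.
e.g. "llxklklkkll" and "llxklklkklx" share the prefix "llxklklkkl" of length 10; no pair shares a longer one.
Longest shared-prefix length: 10

10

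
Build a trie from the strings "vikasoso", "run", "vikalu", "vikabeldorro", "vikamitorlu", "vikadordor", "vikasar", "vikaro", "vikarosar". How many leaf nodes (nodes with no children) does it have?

8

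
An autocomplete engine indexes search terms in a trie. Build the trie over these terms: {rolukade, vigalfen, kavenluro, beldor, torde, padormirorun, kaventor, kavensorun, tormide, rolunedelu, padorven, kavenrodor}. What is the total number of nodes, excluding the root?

74

For each word, the new-node count is its length minus the longest prefix already in the trie:
  "rolukade" → 8 new (r, o, l, u, k, a, d, e)
  "vigalfen" → 8 new (v, i, g, a, l, f, e, n)
  "kavenluro" → 9 new (k, a, v, e, n, l, u, r, o)
  "beldor" → 6 new (b, e, l, d, o, r)
  "torde" → 5 new (t, o, r, d, e)
  "padormirorun" → 12 new (p, a, d, o, r, m, i, r, o, r, u, n)
  "kaventor" → prefix "kaven" already present; 3 new (t, o, r)
  "kavensorun" → prefix "kaven" already present; 5 new (s, o, r, u, n)
  "tormide" → prefix "tor" already present; 4 new (m, i, d, e)
  "rolunedelu" → prefix "rolu" already present; 6 new (n, e, d, e, l, u)
  "padorven" → prefix "pador" already present; 3 new (v, e, n)
  "kavenrodor" → prefix "kaven" already present; 5 new (r, o, d, o, r)
Total nodes = 8 + 8 + 9 + 6 + 5 + 12 + 3 + 5 + 4 + 6 + 3 + 5 = 74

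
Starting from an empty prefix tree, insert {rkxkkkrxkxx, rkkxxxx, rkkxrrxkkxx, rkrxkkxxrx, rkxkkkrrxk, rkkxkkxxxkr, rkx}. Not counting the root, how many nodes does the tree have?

Count nodes per top-level branch (shared prefixes stored once):
  'r'-branch (rkkxkkxxxkr, rkkxrrxkkxx, rkkxxxx, rkrxkkxxrx, rkx, rkxkkkrrxk, rkxkkkrxkxx): 41 nodes
Sum: 41

41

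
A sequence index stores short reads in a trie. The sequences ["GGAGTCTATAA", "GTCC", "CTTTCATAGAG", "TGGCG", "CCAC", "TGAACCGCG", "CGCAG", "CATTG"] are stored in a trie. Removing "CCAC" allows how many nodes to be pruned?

A node on "CCAC"'s path can go only if nothing else ends at it or branches off below it.
The suffix "CAC" (3 nodes) is used only by "CCAC"; the node for "C" still has the child "T", so pruning stops there.
Nodes removed: 3

3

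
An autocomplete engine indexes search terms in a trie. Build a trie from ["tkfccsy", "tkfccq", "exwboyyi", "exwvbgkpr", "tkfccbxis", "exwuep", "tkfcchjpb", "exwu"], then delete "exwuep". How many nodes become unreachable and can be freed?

2

Walk "exwuep" from the leaf back toward the root, removing each node that no remaining word uses.
The suffix "ep" (2 nodes) is used only by "exwuep"; "exwu" is itself a stored word, so pruning stops there.
Nodes removed: 2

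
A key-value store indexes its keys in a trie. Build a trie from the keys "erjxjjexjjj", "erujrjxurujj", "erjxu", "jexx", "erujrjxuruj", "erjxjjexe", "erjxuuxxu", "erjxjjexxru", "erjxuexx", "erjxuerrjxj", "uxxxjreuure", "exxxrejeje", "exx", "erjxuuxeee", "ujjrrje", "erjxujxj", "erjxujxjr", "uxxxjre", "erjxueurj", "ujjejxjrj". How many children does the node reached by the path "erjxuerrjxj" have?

0

The children of the "erjxuerrjxj" node are the distinct next characters among strings starting with "erjxuerrjxj".
No stored string extends past "erjxuerrjxj".
That node has 0 child edges.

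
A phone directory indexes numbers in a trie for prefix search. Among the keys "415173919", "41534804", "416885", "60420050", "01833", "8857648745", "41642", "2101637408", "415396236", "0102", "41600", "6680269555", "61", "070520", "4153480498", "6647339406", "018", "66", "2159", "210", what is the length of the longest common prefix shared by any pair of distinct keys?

8

Equivalently: take the maximum, over all pairs, of their longest common prefix length.
e.g. "41534804" and "4153480498" share the prefix "41534804" of length 8; no pair shares a longer one.
Longest shared-prefix length: 8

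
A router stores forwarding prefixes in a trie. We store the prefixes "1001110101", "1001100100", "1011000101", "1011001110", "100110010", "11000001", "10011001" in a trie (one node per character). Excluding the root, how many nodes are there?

34

Trie structure (* marks end of a word):
(root)
└─ 1
   ├─ 0
   │  ├─ 0
   │  │  └─ 1
   │  │     └─ 1
   │  │        ├─ 0
   │  │        │  └─ 0
   │  │        │     └─ 1 *
   │  │        │        └─ 0 *
   │  │        │           └─ 0 *
   │  │        └─ 1
   │  │           └─ 0
   │  │              └─ 1
   │  │                 └─ 0
   │  │                    └─ 1 *
   │  └─ 1
   │     └─ 1
   │        └─ 0
   │           └─ 0
   │              ├─ 0
   │              │  └─ 1
   │              │     └─ 0
   │              │        └─ 1 *
   │              └─ 1
   │                 └─ 1
   │                    └─ 1
   │                       └─ 0 *
   └─ 1
      └─ 0
         └─ 0
            └─ 0
               └─ 0
                  └─ 0
                     └─ 1 *
Counting every labelled node above: 34.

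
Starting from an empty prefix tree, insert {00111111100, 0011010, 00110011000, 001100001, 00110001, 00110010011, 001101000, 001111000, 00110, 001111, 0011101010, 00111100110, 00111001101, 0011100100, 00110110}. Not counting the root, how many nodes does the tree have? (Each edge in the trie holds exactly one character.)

Insert word by word; a character creates a node only if that edge doesn't already exist:
  "00111111100" → 11 new (0, 0, 1, 1, 1, 1, 1, 1, 1, 0, 0)
  "0011010" → prefix "0011" already present; 3 new (0, 1, 0)
  "00110011000" → prefix "00110" already present; 6 new (0, 1, 1, 0, 0, 0)
  "001100001" → prefix "001100" already present; 3 new (0, 0, 1)
  "00110001" → prefix "0011000" already present; 1 new (1)
  "00110010011" → prefix "0011001" already present; 4 new (0, 0, 1, 1)
  "001101000" → prefix "0011010" already present; 2 new (0, 0)
  "001111000" → prefix "001111" already present; 3 new (0, 0, 0)
  "00110" → prefix "00110" already present; 0 new (none)
  "001111" → prefix "001111" already present; 0 new (none)
  "0011101010" → prefix "00111" already present; 5 new (0, 1, 0, 1, 0)
  "00111100110" → prefix "00111100" already present; 3 new (1, 1, 0)
  "00111001101" → prefix "001110" already present; 5 new (0, 1, 1, 0, 1)
  "0011100100" → prefix "00111001" already present; 2 new (0, 0)
  "00110110" → prefix "001101" already present; 2 new (1, 0)
Total nodes = 11 + 3 + 6 + 3 + 1 + 4 + 2 + 3 + 0 + 0 + 5 + 3 + 5 + 2 + 2 = 50

50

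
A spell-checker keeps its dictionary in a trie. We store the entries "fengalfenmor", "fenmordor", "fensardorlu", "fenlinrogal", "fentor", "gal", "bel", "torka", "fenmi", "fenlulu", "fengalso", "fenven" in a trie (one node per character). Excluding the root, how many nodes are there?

For each word, the new-node count is its length minus the longest prefix already in the trie:
  "fengalfenmor" → 12 new (f, e, n, g, a, l, f, e, n, m, o, r)
  "fenmordor" → prefix "fen" already present; 6 new (m, o, r, d, o, r)
  "fensardorlu" → prefix "fen" already present; 8 new (s, a, r, d, o, r, l, u)
  "fenlinrogal" → prefix "fen" already present; 8 new (l, i, n, r, o, g, a, l)
  "fentor" → prefix "fen" already present; 3 new (t, o, r)
  "gal" → 3 new (g, a, l)
  "bel" → 3 new (b, e, l)
  "torka" → 5 new (t, o, r, k, a)
  "fenmi" → prefix "fenm" already present; 1 new (i)
  "fenlulu" → prefix "fenl" already present; 3 new (u, l, u)
  "fengalso" → prefix "fengal" already present; 2 new (s, o)
  "fenven" → prefix "fen" already present; 3 new (v, e, n)
Total nodes = 12 + 6 + 8 + 8 + 3 + 3 + 3 + 5 + 1 + 3 + 2 + 3 = 57

57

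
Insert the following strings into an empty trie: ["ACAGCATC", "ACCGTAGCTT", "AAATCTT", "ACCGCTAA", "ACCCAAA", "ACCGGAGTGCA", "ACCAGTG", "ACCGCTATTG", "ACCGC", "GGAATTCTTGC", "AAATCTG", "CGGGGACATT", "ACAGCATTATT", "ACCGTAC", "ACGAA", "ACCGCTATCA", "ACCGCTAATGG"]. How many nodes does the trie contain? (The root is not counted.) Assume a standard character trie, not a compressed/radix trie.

Trace insertions, counting only characters that open a new branch:
  "ACAGCATC" → 8 new (A, C, A, G, C, A, T, C)
  "ACCGTAGCTT" → prefix "AC" already present; 8 new (C, G, T, A, G, C, T, T)
  "AAATCTT" → prefix "A" already present; 6 new (A, A, T, C, T, T)
  "ACCGCTAA" → prefix "ACCG" already present; 4 new (C, T, A, A)
  "ACCCAAA" → prefix "ACC" already present; 4 new (C, A, A, A)
  "ACCGGAGTGCA" → prefix "ACCG" already present; 7 new (G, A, G, T, G, C, A)
  "ACCAGTG" → prefix "ACC" already present; 4 new (A, G, T, G)
  "ACCGCTATTG" → prefix "ACCGCTA" already present; 3 new (T, T, G)
  "ACCGC" → prefix "ACCGC" already present; 0 new (none)
  "GGAATTCTTGC" → 11 new (G, G, A, A, T, T, C, T, T, G, C)
  "AAATCTG" → prefix "AAATCT" already present; 1 new (G)
  "CGGGGACATT" → 10 new (C, G, G, G, G, A, C, A, T, T)
  "ACAGCATTATT" → prefix "ACAGCAT" already present; 4 new (T, A, T, T)
  "ACCGTAC" → prefix "ACCGTA" already present; 1 new (C)
  "ACGAA" → prefix "AC" already present; 3 new (G, A, A)
  "ACCGCTATCA" → prefix "ACCGCTAT" already present; 2 new (C, A)
  "ACCGCTAATGG" → prefix "ACCGCTAA" already present; 3 new (T, G, G)
Total nodes = 8 + 8 + 6 + 4 + 4 + 7 + 4 + 3 + 0 + 11 + 1 + 10 + 4 + 1 + 3 + 2 + 3 = 79

79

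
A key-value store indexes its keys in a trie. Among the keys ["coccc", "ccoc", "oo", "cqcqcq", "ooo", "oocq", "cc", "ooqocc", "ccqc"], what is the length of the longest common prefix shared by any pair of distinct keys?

2

Look for the deepest trie node that still has at least two words in its subtree.
"cc" and "ccoc" agree on "cc" (2 characters) before diverging; nothing deeper is shared.
Longest shared-prefix length: 2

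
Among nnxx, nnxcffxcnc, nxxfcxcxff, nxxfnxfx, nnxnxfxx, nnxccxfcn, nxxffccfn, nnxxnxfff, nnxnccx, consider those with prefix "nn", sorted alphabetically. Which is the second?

nnxcffxcnc

Words with prefix "nn", in lexicographic order: "nnxccxfcn", "nnxcffxcnc", "nnxnccx", "nnxnxfxx", "nnxx", "nnxxnxfff"
Position 2: nnxcffxcnc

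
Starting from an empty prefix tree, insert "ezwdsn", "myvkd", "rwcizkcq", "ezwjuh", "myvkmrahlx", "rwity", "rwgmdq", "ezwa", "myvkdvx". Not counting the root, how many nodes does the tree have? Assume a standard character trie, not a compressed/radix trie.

Trace insertions, counting only characters that open a new branch:
  "ezwdsn" → 6 new (e, z, w, d, s, n)
  "myvkd" → 5 new (m, y, v, k, d)
  "rwcizkcq" → 8 new (r, w, c, i, z, k, c, q)
  "ezwjuh" → prefix "ezw" already present; 3 new (j, u, h)
  "myvkmrahlx" → prefix "myvk" already present; 6 new (m, r, a, h, l, x)
  "rwity" → prefix "rw" already present; 3 new (i, t, y)
  "rwgmdq" → prefix "rw" already present; 4 new (g, m, d, q)
  "ezwa" → prefix "ezw" already present; 1 new (a)
  "myvkdvx" → prefix "myvkd" already present; 2 new (v, x)
Total nodes = 6 + 5 + 8 + 3 + 6 + 3 + 4 + 1 + 2 = 38

38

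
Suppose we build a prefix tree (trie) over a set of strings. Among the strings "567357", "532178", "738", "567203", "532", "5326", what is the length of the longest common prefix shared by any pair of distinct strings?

3

Equivalently: take the maximum, over all pairs, of their longest common prefix length.
"532" and "532178" agree on "532" (3 characters) before diverging; nothing deeper is shared.
Longest shared-prefix length: 3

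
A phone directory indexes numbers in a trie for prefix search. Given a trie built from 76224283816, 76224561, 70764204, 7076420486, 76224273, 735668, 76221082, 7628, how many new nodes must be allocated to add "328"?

No existing word starts with "3", so every character of "328" needs a new node.
3 − 0 = 3 new nodes.

3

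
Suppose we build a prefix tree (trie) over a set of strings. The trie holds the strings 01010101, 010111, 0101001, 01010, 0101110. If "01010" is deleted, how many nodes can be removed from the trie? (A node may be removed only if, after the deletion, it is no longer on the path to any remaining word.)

After clearing the end-marker at "01010", prune upward until reaching a node still needed by another word.
Every node on "01010" is still needed (e.g. by "01010101"), so nothing is freed.
Nodes removed: 0

0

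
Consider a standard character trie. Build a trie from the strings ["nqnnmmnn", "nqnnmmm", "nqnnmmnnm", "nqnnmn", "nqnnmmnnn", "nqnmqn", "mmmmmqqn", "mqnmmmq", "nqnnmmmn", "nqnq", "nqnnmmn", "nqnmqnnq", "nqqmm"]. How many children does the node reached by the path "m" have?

2

Walk "m" from the root, arriving at one node.
Distinct next characters after "m": m, q.
That node has 2 child edges.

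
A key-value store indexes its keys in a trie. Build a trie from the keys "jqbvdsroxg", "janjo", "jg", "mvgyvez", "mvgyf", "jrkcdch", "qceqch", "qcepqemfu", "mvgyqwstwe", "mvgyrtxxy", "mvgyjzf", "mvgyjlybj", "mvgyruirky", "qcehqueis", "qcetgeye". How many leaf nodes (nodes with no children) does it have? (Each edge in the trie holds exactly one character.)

A leaf is a node with no children — equivalently, the end of a word that is not a proper prefix of any other stored word.
Those words: "janjo", "jg", "jqbvdsroxg", "jrkcdch", "mvgyf", "mvgyjlybj", "mvgyjzf", "mvgyqwstwe", "mvgyrtxxy", "mvgyruirky", "mvgyvez", "qcehqueis", "qcepqemfu", "qceqch", "qcetgeye"
Leaf count: 15

15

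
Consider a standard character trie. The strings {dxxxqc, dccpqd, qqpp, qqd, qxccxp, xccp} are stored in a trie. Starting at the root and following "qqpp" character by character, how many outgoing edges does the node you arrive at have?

The children of the "qqpp" node are the distinct next characters among strings starting with "qqpp".
No stored string extends past "qqpp".
That node has 0 child edges.

0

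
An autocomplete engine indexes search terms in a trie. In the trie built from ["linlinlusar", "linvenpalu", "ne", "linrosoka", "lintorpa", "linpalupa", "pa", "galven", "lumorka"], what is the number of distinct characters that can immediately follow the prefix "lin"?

5

Walk "lin" from the root, arriving at one node.
Distinct next characters after "lin": l, p, r, t, v.
That node has 5 child edges.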